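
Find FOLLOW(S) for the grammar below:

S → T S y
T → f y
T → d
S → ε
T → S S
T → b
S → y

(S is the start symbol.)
{ $, 'b', 'd', 'f', 'y' }

To compute FOLLOW(S), find every occurrence of S on a right-hand side N → α S β: add FIRST(β) \ {ε}, and if β is empty or nullable also add FOLLOW(N). Iterate to a fixed point.

S is the start symbol, so $ ∈ FOLLOW(S).
In S → T S y: S is followed by y, add FIRST(y) \ {ε} = { 'y' }
In T → S S: S is followed by S, add FIRST(S) \ {ε} = { 'b', 'd', 'f', 'y' }
  S is nullable, so also add FOLLOW(T)
In T → S S: S is at the end, add FOLLOW(T)

The FOLLOW sets referred to above (computed the same way, to a fixed point):
  FOLLOW(T) = { 'b', 'd', 'f', 'y' }

Taking the union: FOLLOW(S) = { $, 'b', 'd', 'f', 'y' }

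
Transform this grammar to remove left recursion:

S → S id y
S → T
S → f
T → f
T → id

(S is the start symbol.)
S is directly left-recursive. The standard transformation for
  A → A α₁ | ... | A α_m | β₁ | ... | β_n
is
  A  → β₁ A' | ... | β_n A'
  A' → α₁ A' | ... | α_m A' | ε

S → T becomes S → T S'
S → f becomes S → f S'
S → S id y becomes S' → id y S'
Add S' → ε

Productions for other non-terminals are unchanged:
  T → f
  T → id

Resulting grammar:
S → T S'
S → f S'
S' → id y S'
S' → ε
T → f
T → id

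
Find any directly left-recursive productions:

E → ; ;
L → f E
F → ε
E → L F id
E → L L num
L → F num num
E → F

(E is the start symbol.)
Direct left recursion occurs when N → N α for some non-terminal N (the right-hand side begins with the left-hand side itself).

E → ; ;: starts with ';'
L → f E: starts with f
F → ε: starts with ε
E → L F id: starts with L
E → L L num: starts with L
L → F num num: starts with F
E → F: starts with F

No direct left recursion found.

Answer: No direct left recursion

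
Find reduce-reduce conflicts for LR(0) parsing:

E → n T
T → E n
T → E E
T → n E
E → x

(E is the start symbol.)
No reduce-reduce conflicts

Augment with E' → E and build the canonical LR(0) collection (I0 = CLOSURE({[E' → . E]}), then GOTO on every symbol after a dot until no new states appear). It has 10 states:
  I0: { [E → . n T], [E → . x], [E' → . E] }  — shift
  I1: { [E' → E .] }  — accept
  I2: { [E → . n T], [E → . x], [E → n . T], [T → . E E], [T → . E n], [T → . n E] }  — shift
  I3: { [E → x .] }  — reduce
  I4: { [E → . n T], [E → . x], [T → E . E], [T → E . n] }  — shift
  I5: { [E → n T .] }  — reduce
  I6: { [E → . n T], [E → . x], [E → n . T], [T → . E E], [T → . E n], [T → . n E], [T → n . E] }  — shift
  I7: { [E → . n T], [E → . x], [T → E . E], [T → E . n], [T → n E .] }  — shift, reduce
  I8: { [T → E E .] }  — reduce
  I9: { [E → . n T], [E → . x], [E → n . T], [T → . E E], [T → . E n], [T → . n E], [T → E n .] }  — shift, reduce

No state contains more than one complete item.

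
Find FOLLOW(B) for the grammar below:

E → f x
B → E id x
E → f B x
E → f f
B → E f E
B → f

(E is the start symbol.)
{ 'x' }

To compute FOLLOW(B), find every occurrence of B on a right-hand side N → α B β: add FIRST(β) \ {ε}, and if β is empty or nullable also add FOLLOW(N). Iterate to a fixed point.

In E → f B x: B is followed by x, add FIRST(x) \ {ε} = { 'x' }

Taking the union: FOLLOW(B) = { 'x' }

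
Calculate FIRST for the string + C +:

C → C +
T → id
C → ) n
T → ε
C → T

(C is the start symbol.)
To compute FIRST(+ C +), process the symbols left to right:
Symbol + is a terminal. Add '+' and stop.
FIRST(+ C +) = { '+' }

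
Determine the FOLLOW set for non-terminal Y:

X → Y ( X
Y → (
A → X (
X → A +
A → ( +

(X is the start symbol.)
{ '(' }

To compute FOLLOW(Y), find every occurrence of Y on a right-hand side N → α Y β: add FIRST(β) \ {ε}, and if β is empty or nullable also add FOLLOW(N). Iterate to a fixed point.

In X → Y ( X: Y is followed by '(' X, add FIRST('(' X) \ {ε} = { '(' }

Taking the union: FOLLOW(Y) = { '(' }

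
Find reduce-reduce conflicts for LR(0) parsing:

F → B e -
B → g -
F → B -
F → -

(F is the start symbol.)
A reduce-reduce conflict occurs when an LR(0) state has two complete items [A → α .] and [B → β .] — both call for a reduction, and with no lookahead the parser cannot choose between them.

Augment with F' → F and build the canonical LR(0) collection (I0 = CLOSURE({[F' → . F]}), then GOTO on every symbol after a dot until no new states appear). It has 9 states:
  I0: { [B → . g -], [F → . -], [F → . B -], [F → . B e -], [F' → . F] }  — shift
  I1: { [F → - .] }  — reduce
  I2: { [F → B . -], [F → B . e -] }  — shift
  I3: { [F' → F .] }  — accept
  I4: { [B → g . -] }  — shift
  I5: { [B → g - .] }  — reduce
  I6: { [F → B - .] }  — reduce
  I7: { [F → B e . -] }  — shift
  I8: { [F → B e - .] }  — reduce

No state contains more than one complete item.

Answer: No reduce-reduce conflicts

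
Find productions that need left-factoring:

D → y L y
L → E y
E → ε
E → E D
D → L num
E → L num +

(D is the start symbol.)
No, left-factoring is not needed

Left-factoring is needed when two productions for the same non-terminal
share a common prefix on the right-hand side.

Productions for D:
  D → y L y
  D → L num
Productions for E:
  E → ε
  E → E D
  E → L num +

No common prefixes found.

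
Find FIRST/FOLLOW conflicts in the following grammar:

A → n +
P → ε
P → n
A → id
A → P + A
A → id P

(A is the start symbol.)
Nullable non-terminals: P.

P: nullable alternative(s) P → ε; FOLLOW(P) = { $, '+' }
  P → ε: FIRST \ {ε} = { } — this is the only nullable alternative, skip
  P → n: FIRST \ {ε} = { 'n' } — disjoint from FOLLOW(P)

A has no nullable alternative, so no FIRST/FOLLOW check is needed there.

No FIRST/FOLLOW conflicts found.

Answer: No FIRST/FOLLOW conflicts.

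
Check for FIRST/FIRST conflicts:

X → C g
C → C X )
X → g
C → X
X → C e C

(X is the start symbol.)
A FIRST/FIRST conflict occurs when two productions N → α and N → β for the same non-terminal have FIRST(α) ∩ FIRST(β) ≠ ∅ (with ε ∈ FIRST of a nullable right-hand side, so two nullable alternatives also conflict).

FIRST sets of the non-terminals at (or reachable through a nullable prefix from) the front of some alternative:
  FIRST(C) = { 'g' }
  FIRST(X) = { 'g' }

Productions for X:
  X → C g: FIRST = { 'g' }
  X → g: FIRST = { 'g' }
  X → C e C: FIRST = { 'g' }
Productions for C:
  C → C X ): FIRST = { 'g' }
  C → X: FIRST = { 'g' }

Conflict for X: X → C g and X → g
  Overlap: { 'g' }
Conflict for X: X → C g and X → C e C
  Overlap: { 'g' }
Conflict for X: X → g and X → C e C
  Overlap: { 'g' }
Conflict for C: C → C X ) and C → X
  Overlap: { 'g' }

Answer: Yes. X → C g / X → g on { 'g' }; X → C g / X → C e C on { 'g' }; X → g / X → C e C on { 'g' }; C → C X ')' / C → X on { 'g' }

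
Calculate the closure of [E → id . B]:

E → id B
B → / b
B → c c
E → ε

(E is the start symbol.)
To compute CLOSURE, for each item [A → α.Bβ] where B is a non-terminal, add [B → .γ] for all productions B → γ; repeat for the newly added items until nothing changes.

Start with: [E → id . B]
  [E → id . B] has the dot before B: add [B → . / b], [B → . c c]
No further items can be added.

CLOSURE = { [B → . / b], [B → . c c], [E → id . B] }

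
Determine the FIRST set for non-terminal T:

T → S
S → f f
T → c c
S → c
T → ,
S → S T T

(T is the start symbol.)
To compute FIRST(T), examine every production with T on the left-hand side, reading each right-hand side left to right until a non-nullable symbol is reached.

FIRST sets of the other non-terminals involved (by the same procedure, iterated to a fixed point):
  FIRST(S) = { 'c', 'f' }

From T → S:
  - S is a non-terminal: add FIRST(S) \ {ε} = { 'c', 'f' }
    S is not nullable, so stop
From T → c c:
  - c is a terminal: add 'c' and stop
From T → ,:
  - ',' is a terminal: add ',' and stop

Collecting: FIRST(T) = { ',', 'c', 'f' }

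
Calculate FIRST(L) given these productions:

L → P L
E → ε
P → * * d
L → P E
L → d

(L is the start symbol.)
To compute FIRST(L), examine every production with L on the left-hand side, reading each right-hand side left to right until a non-nullable symbol is reached.

FIRST sets of the other non-terminals involved (by the same procedure, iterated to a fixed point):
  FIRST(P) = { '*' }

From L → P L:
  - P is a non-terminal: add FIRST(P) \ {ε} = { '*' }
    P is not nullable, so stop
From L → P E:
  - P is a non-terminal: add FIRST(P) \ {ε} = { '*' }
    P is not nullable, so stop
From L → d:
  - d is a terminal: add 'd' and stop

Collecting: FIRST(L) = { '*', 'd' }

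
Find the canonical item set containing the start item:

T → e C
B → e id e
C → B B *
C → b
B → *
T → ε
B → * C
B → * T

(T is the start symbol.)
First, augment the grammar with T' → T
I₀ = CLOSURE({ [T' → . T] }):
  [T' → . T] has the dot before T: add [T → . e C], [T → .]
No further items can be added.

I₀ = { [T → . e C], [T → .], [T' → . T] }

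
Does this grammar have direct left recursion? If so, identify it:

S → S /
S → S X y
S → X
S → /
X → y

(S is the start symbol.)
Yes, S is left-recursive

S → S /: LEFT RECURSIVE (starts with S)
S → S X y: LEFT RECURSIVE (starts with S)
S → X: starts with X
S → /: starts with '/'
X → y: starts with y

The grammar has direct left recursion on: S.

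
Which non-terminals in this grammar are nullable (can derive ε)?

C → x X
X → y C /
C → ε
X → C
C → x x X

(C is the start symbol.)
A non-terminal is nullable if it can derive ε (the empty string): either it has an ε-production, or it has a production whose right-hand side consists entirely of nullable non-terminals.

ε-productions: C → ε
So C is immediately nullable.
X → C: every symbol on the right is nullable, so X is nullable too.
Every non-terminal is now nullable.
Nullable = { 'C', 'X' }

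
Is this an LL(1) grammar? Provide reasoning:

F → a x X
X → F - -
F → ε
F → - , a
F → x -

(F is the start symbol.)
Relevant sets:
  FOLLOW(F) = { $, '-' }

For F:
  PREDICT(F → a x X) = { 'a' }
  PREDICT(F → ε) = { $, '-' }
  PREDICT(F → '-' ',' a) = { '-' }
  PREDICT(F → x '-') = { 'x' }
X has a single production, so nothing to check there.

Conflict found: Predict set conflict for F: { '-' }
The grammar is NOT LL(1).

Answer: No. Predict set conflict for F: { '-' }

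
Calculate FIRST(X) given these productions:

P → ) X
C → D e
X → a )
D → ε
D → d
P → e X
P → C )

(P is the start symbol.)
From X → a ):
  - a is a terminal: add 'a' and stop

Collecting: FIRST(X) = { 'a' }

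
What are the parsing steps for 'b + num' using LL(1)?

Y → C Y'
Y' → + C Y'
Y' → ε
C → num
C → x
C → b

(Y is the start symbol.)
Stack is shown with the top on the left.

Stack     Input      Action
---------------------------
Y $       b + num $  output Y → C Y'
C Y' $    b + num $  output C → b
b Y' $    b + num $  match 'b'
Y' $      + num $    output Y' → + C Y'
+ C Y' $  + num $    match '+'
C Y' $    num $      output C → num
num Y' $  num $      match 'num'
Y' $      $          output Y' → ε
$         $          accept

The string is accepted.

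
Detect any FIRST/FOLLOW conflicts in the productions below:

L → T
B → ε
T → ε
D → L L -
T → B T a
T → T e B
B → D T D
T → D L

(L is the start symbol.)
A FIRST/FOLLOW conflict occurs when a non-terminal N has a nullable alternative N → β (β ⇒* ε) and another alternative N → α with FIRST(α) ∩ FOLLOW(N) ≠ ∅: on such a lookahead the parser cannot decide between expanding α and letting N vanish via β.

Nullable non-terminals: B, L, T.
FIRST sets used below: FIRST(D) = { '-', 'a', 'e' }, FIRST(B) = { '-', 'a', 'e', ε }, FIRST(T) = { '-', 'a', 'e', ε }

B: nullable alternative(s) B → ε; FOLLOW(B) = { $, '-', 'a', 'e' }
  B → ε: FIRST \ {ε} = { } — this is the only nullable alternative, skip
  B → D T D: FIRST \ {ε} = { '-', 'a', 'e' } — overlaps FOLLOW(B) on { '-', 'a', 'e' }: CONFLICT
L has a nullable alternative but only one production, so nothing to check.

T: nullable alternative(s) T → ε; FOLLOW(T) = { $, '-', 'a', 'e' }
  T → ε: FIRST \ {ε} = { } — this is the only nullable alternative, skip
  T → B T a: FIRST \ {ε} = { '-', 'a', 'e' } — overlaps FOLLOW(T) on { '-', 'a', 'e' }: CONFLICT
  T → T e B: FIRST \ {ε} = { '-', 'a', 'e' } — overlaps FOLLOW(T) on { '-', 'a', 'e' }: CONFLICT
  T → D L: FIRST \ {ε} = { '-', 'a', 'e' } — overlaps FOLLOW(T) on { '-', 'a', 'e' }: CONFLICT

D has no nullable alternative, so no FIRST/FOLLOW check is needed there.

So the grammar has 4 FIRST/FOLLOW conflicts (marked CONFLICT above).

Answer: Yes. B → D T D with FOLLOW(B) on { '-', 'a', 'e' }; T → B T a with FOLLOW(T) on { '-', 'a', 'e' }; T → T e B with FOLLOW(T) on { '-', 'a', 'e' }; T → D L with FOLLOW(T) on { '-', 'a', 'e' }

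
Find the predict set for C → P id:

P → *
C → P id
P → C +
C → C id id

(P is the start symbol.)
PREDICT(C → P id) = (FIRST(RHS) \ {ε}) ∪ (FOLLOW(C) if ε ∈ FIRST(RHS), i.e. RHS ⇒* ε)
FIRST(P) = { '*' }
FIRST(P id) = { '*' }
ε ∉ FIRST(P id), so FOLLOW(C) is not added.
PREDICT(C → P id) = { '*' }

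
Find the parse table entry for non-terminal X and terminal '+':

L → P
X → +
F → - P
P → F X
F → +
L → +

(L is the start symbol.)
To find M[X, '+'], we find productions for X where '+' is in the predict set (PREDICT(N → α) = (FIRST(α) \ {ε}) ∪ (FOLLOW(N) if α ⇒* ε)).

X → +: PREDICT = { '+' }
  '+' is in predict set, so this production goes in M[X, '+']

M[X, '+'] = X → +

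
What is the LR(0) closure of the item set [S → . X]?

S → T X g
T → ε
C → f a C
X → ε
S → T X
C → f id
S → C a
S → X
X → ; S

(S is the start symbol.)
{ [S → . X], [X → . ; S], [X → .] }

To compute CLOSURE, for each item [A → α.Bβ] where B is a non-terminal, add [B → .γ] for all productions B → γ; repeat for the newly added items until nothing changes.

Start with: [S → . X]
  [S → . X] has the dot before X: add [X → .], [X → . ; S]
No further items can be added.

CLOSURE = { [S → . X], [X → . ; S], [X → .] }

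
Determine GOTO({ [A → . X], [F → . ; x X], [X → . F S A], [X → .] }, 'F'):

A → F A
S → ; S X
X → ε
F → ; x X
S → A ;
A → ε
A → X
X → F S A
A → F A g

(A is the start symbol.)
{ [A → . F A g], [A → . F A], [A → . X], [A → .], [F → . ; x X], [S → . ; S X], [S → . A ;], [X → . F S A], [X → .], [X → F . S A] }

GOTO(I, 'F') = CLOSURE({ [A → αX.β] : [A → α.Xβ] ∈ I, X = 'F' })

Items with dot before 'F', with the dot advanced:
  [X → . F S A] → [X → F . S A]
Closure of the advanced items:
  [X → F . S A] has the dot before S: add [S → . ; S X], [S → . A ;]
  [S → . A ;] has the dot before A: add [A → . F A], [A → .], [A → . X], [A → . F A g]
  [A → . F A] has the dot before F: add [F → . ; x X]
  [A → . X] has the dot before X: add [X → .], [X → . F S A]

GOTO = { [A → . F A g], [A → . F A], [A → . X], [A → .], [F → . ; x X], [S → . ; S X], [S → . A ;], [X → . F S A], [X → .], [X → F . S A] }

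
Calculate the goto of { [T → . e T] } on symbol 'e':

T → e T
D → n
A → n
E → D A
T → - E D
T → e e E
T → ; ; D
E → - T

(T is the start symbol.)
{ [T → . - E D], [T → . ; ; D], [T → . e T], [T → . e e E], [T → e . T] }

GOTO(I, 'e') = CLOSURE({ [A → αX.β] : [A → α.Xβ] ∈ I, X = 'e' })

Items with dot before 'e', with the dot advanced:
  [T → . e T] → [T → e . T]
Closure of the advanced items:
  [T → e . T] has the dot before T: add [T → . e T], [T → . - E D], [T → . e e E], [T → . ; ; D]

GOTO = { [T → . - E D], [T → . ; ; D], [T → . e T], [T → . e e E], [T → e . T] }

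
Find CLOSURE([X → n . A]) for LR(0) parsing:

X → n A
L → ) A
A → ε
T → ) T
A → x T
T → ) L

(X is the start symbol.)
Start with: [X → n . A]
  [X → n . A] has the dot before A: add [A → .], [A → . x T]
No further items can be added.

CLOSURE = { [A → . x T], [A → .], [X → n . A] }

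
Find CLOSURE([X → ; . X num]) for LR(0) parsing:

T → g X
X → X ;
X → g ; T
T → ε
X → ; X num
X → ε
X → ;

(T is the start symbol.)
{ [X → . ; X num], [X → . ;], [X → . X ;], [X → . g ; T], [X → .], [X → ; . X num] }

Start with: [X → ; . X num]
  [X → ; . X num] has the dot before X: add [X → . X ;], [X → . g ; T], [X → . ; X num], [X → .], [X → . ;]
No further items can be added.

CLOSURE = { [X → . ; X num], [X → . ;], [X → . X ;], [X → . g ; T], [X → .], [X → ; . X num] }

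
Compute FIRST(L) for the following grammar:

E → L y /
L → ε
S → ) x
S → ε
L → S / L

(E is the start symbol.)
FIRST sets of the other non-terminals involved (by the same procedure, iterated to a fixed point):
  FIRST(S) = { ')', ε }

From L → ε:
  - ε-production, so ε ∈ FIRST(L)
From L → S / L:
  - S is a non-terminal: add FIRST(S) \ {ε} = { ')' }
    S is nullable, so continue to the next symbol
  - '/' is a terminal: add '/' and stop

Collecting: FIRST(L) = { ')', '/', ε }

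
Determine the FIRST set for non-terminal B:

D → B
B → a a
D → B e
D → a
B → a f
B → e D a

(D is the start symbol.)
{ 'a', 'e' }

From B → a a:
  - a is a terminal: add 'a' and stop
From B → a f:
  - a is a terminal: add 'a' and stop
From B → e D a:
  - e is a terminal: add 'e' and stop

Collecting: FIRST(B) = { 'a', 'e' }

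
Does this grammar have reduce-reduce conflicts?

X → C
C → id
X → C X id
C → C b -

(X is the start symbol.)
No reduce-reduce conflicts

A reduce-reduce conflict occurs when an LR(0) state has two complete items [A → α .] and [B → β .] — both call for a reduction, and with no lookahead the parser cannot choose between them.

Augment with X' → X and build the canonical LR(0) collection (I0 = CLOSURE({[X' → . X]}), then GOTO on every symbol after a dot until no new states appear). It has 8 states:
  I0: { [C → . C b -], [C → . id], [X → . C X id], [X → . C], [X' → . X] }  — shift
  I1: { [C → . C b -], [C → . id], [C → C . b -], [X → . C X id], [X → . C], [X → C . X id], [X → C .] }  — shift, reduce
  I2: { [X' → X .] }  — accept
  I3: { [C → id .] }  — reduce
  I4: { [X → C X . id] }  — shift
  I5: { [C → C b . -] }  — shift
  I6: { [C → C b - .] }  — reduce
  I7: { [X → C X id .] }  — reduce

No state contains more than one complete item.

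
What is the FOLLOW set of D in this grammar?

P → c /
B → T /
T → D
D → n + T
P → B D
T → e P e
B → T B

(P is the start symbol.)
To compute FOLLOW(D), find every occurrence of D on a right-hand side N → α D β: add FIRST(β) \ {ε}, and if β is empty or nullable also add FOLLOW(N). Iterate to a fixed point.

In T → D: D is at the end, add FOLLOW(T)
In P → B D: D is at the end, add FOLLOW(P)

The FOLLOW sets referred to above (computed the same way, to a fixed point):
  FOLLOW(T) = { $, '/', 'e', 'n' }
  FOLLOW(P) = { $, 'e' }

Taking the union: FOLLOW(D) = { $, '/', 'e', 'n' }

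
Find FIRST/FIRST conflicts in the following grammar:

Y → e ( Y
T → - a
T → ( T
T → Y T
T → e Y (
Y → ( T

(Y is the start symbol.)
FIRST sets of the non-terminals at (or reachable through a nullable prefix from) the front of some alternative:
  FIRST(Y) = { '(', 'e' }

Productions for Y:
  Y → e ( Y: FIRST = { 'e' }
  Y → ( T: FIRST = { '(' }
Productions for T:
  T → - a: FIRST = { '-' }
  T → ( T: FIRST = { '(' }
  T → Y T: FIRST = { '(', 'e' }
  T → e Y (: FIRST = { 'e' }

Conflict for T: T → ( T and T → Y T
  Overlap: { '(' }
Conflict for T: T → Y T and T → e Y (
  Overlap: { 'e' }

Answer: Yes. T → '(' T / T → Y T on { '(' }; T → Y T / T → e Y '(' on { 'e' }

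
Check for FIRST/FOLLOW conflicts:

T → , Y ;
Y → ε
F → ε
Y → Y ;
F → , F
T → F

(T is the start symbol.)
A FIRST/FOLLOW conflict occurs when a non-terminal N has a nullable alternative N → β (β ⇒* ε) and another alternative N → α with FIRST(α) ∩ FOLLOW(N) ≠ ∅: on such a lookahead the parser cannot decide between expanding α and letting N vanish via β.

Nullable non-terminals: F, T, Y.
FIRST sets used below: FIRST(F) = { ',', ε }, FIRST(Y) = { ';', ε }

F: nullable alternative(s) F → ε; FOLLOW(F) = { $ }
  F → ε: FIRST \ {ε} = { } — this is the only nullable alternative, skip
  F → , F: FIRST \ {ε} = { ',' } — disjoint from FOLLOW(F)

T: nullable alternative(s) T → F; FOLLOW(T) = { $ }
  T → , Y ;: FIRST \ {ε} = { ',' } — disjoint from FOLLOW(T)
  T → F: FIRST \ {ε} = { ',' } — this is the only nullable alternative, skip

Y: nullable alternative(s) Y → ε; FOLLOW(Y) = { ';' }
  Y → ε: FIRST \ {ε} = { } — this is the only nullable alternative, skip
  Y → Y ;: FIRST \ {ε} = { ';' } — overlaps FOLLOW(Y) on { ';' }: CONFLICT

So the grammar has 1 FIRST/FOLLOW conflict (marked CONFLICT above).

Answer: Yes. Y → Y ';' with FOLLOW(Y) on { ';' }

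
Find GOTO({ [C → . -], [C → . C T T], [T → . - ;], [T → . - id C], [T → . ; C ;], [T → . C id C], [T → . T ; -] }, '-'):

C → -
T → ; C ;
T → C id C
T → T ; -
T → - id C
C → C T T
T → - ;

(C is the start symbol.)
{ [C → - .], [T → - . ;], [T → - . id C] }

GOTO(I, '-') = CLOSURE({ [A → αX.β] : [A → α.Xβ] ∈ I, X = '-' })

Items with dot before '-', with the dot advanced:
  [C → . -] → [C → - .]
  [T → . - ;] → [T → - . ;]
  [T → . - id C] → [T → - . id C]
Closure adds nothing (no advanced item has the dot before a non-terminal).

GOTO = { [C → - .], [T → - . ;], [T → - . id C] }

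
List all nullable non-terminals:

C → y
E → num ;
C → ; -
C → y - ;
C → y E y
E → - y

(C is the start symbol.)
There are no ε-productions, so no non-terminal can derive ε.
No non-terminals are nullable.

Answer: None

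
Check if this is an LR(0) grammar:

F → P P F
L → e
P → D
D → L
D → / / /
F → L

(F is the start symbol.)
A grammar is LR(0) if no state in the canonical LR(0) collection has:
  - both a shift item (dot before a terminal) and a complete item (shift-reduce conflict), or
  - two or more complete items (reduce-reduce conflict; the accept item [F' → F .] counts as a complete item here).

Augment with F' → F and build the canonical LR(0) collection (I0 = CLOSURE({[F' → . F]}), then GOTO on every symbol after a dot until no new states appear). It has 12 states:
  I0: { [D → . / / /], [D → . L], [F → . L], [F → . P P F], [F' → . F], [L → . e], [P → . D] }  — shift
  I1: { [D → / . / /] }  — shift
  I2: { [P → D .] }  — reduce
  I3: { [F' → F .] }  — accept
  I4: { [D → L .], [F → L .] }  — 2 reduces
  I5: { [D → . / / /], [D → . L], [F → P . P F], [L → . e], [P → . D] }  — shift
  I6: { [L → e .] }  — reduce
  I7: { [D → L .] }  — reduce
  I8: { [D → . / / /], [D → . L], [F → . L], [F → . P P F], [F → P P . F], [L → . e], [P → . D] }  — shift
  I9: { [F → P P F .] }  — reduce
  I10: { [D → / / . /] }  — shift
  I11: { [D → / / / .] }  — reduce

Conflict in state I4:
  Reduce-reduce conflict: [D → L .] and [F → L .]
So the grammar is NOT LR(0).

Answer: No. Reduce-reduce conflict: [D → L .] and [F → L .]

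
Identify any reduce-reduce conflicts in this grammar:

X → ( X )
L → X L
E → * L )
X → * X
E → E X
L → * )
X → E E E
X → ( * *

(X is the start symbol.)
Augment with X' → X and build the canonical LR(0) collection (I0 = CLOSURE({[X' → . X]}), then GOTO on every symbol after a dot until no new states appear). It has 19 states:
  I0: { [E → . * L )], [E → . E X], [X → . ( * *], [X → . ( X )], [X → . * X], [X → . E E E], [X' → . X] }  — shift
  I1: { [E → . * L )], [E → . E X], [X → ( . * *], [X → ( . X )], [X → . ( * *], [X → . ( X )], [X → . * X], [X → . E E E] }  — shift
  I2: { [E → * . L )], [E → . * L )], [E → . E X], [L → . * )], [L → . X L], [X → * . X], [X → . ( * *], [X → . ( X )], [X → . * X], [X → . E E E] }  — shift
  I3: { [E → . * L )], [E → . E X], [E → E . X], [X → . ( * *], [X → . ( X )], [X → . * X], [X → . E E E], [X → E . E E] }  — shift
  I4: { [X' → X .] }  — accept
  I5: { [E → . * L )], [E → . E X], [E → E . X], [X → . ( * *], [X → . ( X )], [X → . * X], [X → . E E E], [X → E . E E], [X → E E . E] }  — shift
  I6: { [E → E X .] }  — reduce
  I7: { [E → . * L )], [E → . E X], [E → E . X], [X → . ( * *], [X → . ( X )], [X → . * X], [X → . E E E], [X → E . E E], [X → E E . E], [X → E E E .] }  — shift, reduce
  I8: { [E → * . L )], [E → . * L )], [E → . E X], [L → * . )], [L → . * )], [L → . X L], [X → * . X], [X → . ( * *], [X → . ( X )], [X → . * X], [X → . E E E] }  — shift
  I9: { [E → * L . )] }  — shift
  I10: { [E → . * L )], [E → . E X], [L → . * )], [L → . X L], [L → X . L], [X → * X .], [X → . ( * *], [X → . ( X )], [X → . * X], [X → . E E E] }  — shift, reduce
  I11: { [L → X L .] }  — reduce
  I12: { [E → . * L )], [E → . E X], [L → . * )], [L → . X L], [L → X . L], [X → . ( * *], [X → . ( X )], [X → . * X], [X → . E E E] }  — shift
  I13: { [E → * L ) .] }  — reduce
  I14: { [L → * ) .] }  — reduce
  I15: { [E → * . L )], [E → . * L )], [E → . E X], [L → . * )], [L → . X L], [X → ( * . *], [X → * . X], [X → . ( * *], [X → . ( X )], [X → . * X], [X → . E E E] }  — shift
  I16: { [X → ( X . )] }  — shift
  I17: { [X → ( X ) .] }  — reduce
  I18: { [E → * . L )], [E → . * L )], [E → . E X], [L → * . )], [L → . * )], [L → . X L], [X → ( * * .], [X → * . X], [X → . ( * *], [X → . ( X )], [X → . * X], [X → . E E E] }  — shift, reduce

No state contains more than one complete item.

Answer: No reduce-reduce conflicts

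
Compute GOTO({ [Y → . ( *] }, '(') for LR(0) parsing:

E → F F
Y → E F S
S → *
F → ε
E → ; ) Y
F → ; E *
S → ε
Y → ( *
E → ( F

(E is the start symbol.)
GOTO(I, '(') = CLOSURE({ [A → αX.β] : [A → α.Xβ] ∈ I, X = '(' })

Items with dot before '(', with the dot advanced:
  [Y → . ( *] → [Y → ( . *]
Closure adds nothing (no advanced item has the dot before a non-terminal).

GOTO = { [Y → ( . *] }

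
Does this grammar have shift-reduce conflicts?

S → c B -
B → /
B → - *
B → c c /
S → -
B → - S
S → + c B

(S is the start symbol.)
A shift-reduce conflict occurs when an LR(0) state has both:
  - a complete (reduce) item [A → α .] (dot at the end), and
  - a shift item [B → β . c γ] (dot before a terminal).

Augment with S' → S and build the canonical LR(0) collection (I0 = CLOSURE({[S' → . S]}), then GOTO on every symbol after a dot until no new states appear). It has 16 states:
  I0: { [S → . + c B], [S → . -], [S → . c B -], [S' → . S] }  — shift
  I1: { [S → + . c B] }  — shift
  I2: { [S → - .] }  — reduce
  I3: { [S' → S .] }  — accept
  I4: { [B → . - *], [B → . - S], [B → . /], [B → . c c /], [S → c . B -] }  — shift
  I5: { [B → - . *], [B → - . S], [S → . + c B], [S → . -], [S → . c B -] }  — shift
  I6: { [B → / .] }  — reduce
  I7: { [S → c B . -] }  — shift
  I8: { [B → c . c /] }  — shift
  I9: { [B → c c . /] }  — shift
  I10: { [B → c c / .] }  — reduce
  I11: { [S → c B - .] }  — reduce
  I12: { [B → - * .] }  — reduce
  I13: { [B → - S .] }  — reduce
  I14: { [B → . - *], [B → . - S], [B → . /], [B → . c c /], [S → + c . B] }  — shift
  I15: { [S → + c B .] }  — reduce

No state contains both a complete item and a shift item.

Answer: No shift-reduce conflicts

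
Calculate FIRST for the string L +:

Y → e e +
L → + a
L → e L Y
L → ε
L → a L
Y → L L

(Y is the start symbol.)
FIRST sets of the non-terminals involved (from the grammar, by fixed-point iteration):
  FIRST(L) = { '+', 'a', 'e', ε }

To compute FIRST(L +), process the symbols left to right:
Symbol L is a non-terminal. Add FIRST(L) \ {ε} = { '+', 'a', 'e' }
L is nullable (ε ∈ FIRST(L)), continue to the next symbol.
Symbol + is a terminal. Add '+' and stop.
FIRST(L +) = { '+', 'a', 'e' }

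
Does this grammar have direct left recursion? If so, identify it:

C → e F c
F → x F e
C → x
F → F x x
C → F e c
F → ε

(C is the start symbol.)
Direct left recursion occurs when N → N α for some non-terminal N (the right-hand side begins with the left-hand side itself).

C → e F c: starts with e
F → x F e: starts with x
C → x: starts with x
F → F x x: LEFT RECURSIVE (starts with F)
C → F e c: starts with F
F → ε: starts with ε

The grammar has direct left recursion on: F.

Answer: Yes, F is left-recursive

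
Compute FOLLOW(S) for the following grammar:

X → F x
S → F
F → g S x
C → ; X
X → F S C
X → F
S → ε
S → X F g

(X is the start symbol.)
{ ';', 'x' }

In F → g S x: S is followed by x, add FIRST(x) \ {ε} = { 'x' }
In X → F S C: S is followed by C, add FIRST(C) \ {ε} = { ';' }

Taking the union: FOLLOW(S) = { ';', 'x' }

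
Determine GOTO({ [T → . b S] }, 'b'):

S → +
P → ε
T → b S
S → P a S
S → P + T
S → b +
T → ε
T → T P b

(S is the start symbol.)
GOTO(I, 'b') = CLOSURE({ [A → αX.β] : [A → α.Xβ] ∈ I, X = 'b' })

Items with dot before 'b', with the dot advanced:
  [T → . b S] → [T → b . S]
Closure of the advanced items:
  [T → b . S] has the dot before S: add [S → . +], [S → . P a S], [S → . P + T], [S → . b +]
  [S → . P a S] has the dot before P: add [P → .]

GOTO = { [P → .], [S → . +], [S → . P + T], [S → . P a S], [S → . b +], [T → b . S] }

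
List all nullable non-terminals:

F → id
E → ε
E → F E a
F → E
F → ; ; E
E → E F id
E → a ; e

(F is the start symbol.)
{ 'E', 'F' }

A non-terminal is nullable if it can derive ε (the empty string): either it has an ε-production, or it has a production whose right-hand side consists entirely of nullable non-terminals.

ε-productions: E → ε
So E is immediately nullable.
F → E: every symbol on the right is nullable, so F is nullable too.
Every non-terminal is now nullable.
Nullable = { 'E', 'F' }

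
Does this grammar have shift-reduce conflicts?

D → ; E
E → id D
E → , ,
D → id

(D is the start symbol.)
No shift-reduce conflicts

A shift-reduce conflict occurs when an LR(0) state has both:
  - a complete (reduce) item [A → α .] (dot at the end), and
  - a shift item [B → β . c γ] (dot before a terminal).

Augment with D' → D and build the canonical LR(0) collection (I0 = CLOSURE({[D' → . D]}), then GOTO on every symbol after a dot until no new states appear). It has 9 states:
  I0: { [D → . ; E], [D → . id], [D' → . D] }  — shift
  I1: { [D → ; . E], [E → . , ,], [E → . id D] }  — shift
  I2: { [D' → D .] }  — accept
  I3: { [D → id .] }  — reduce
  I4: { [E → , . ,] }  — shift
  I5: { [D → ; E .] }  — reduce
  I6: { [D → . ; E], [D → . id], [E → id . D] }  — shift
  I7: { [E → id D .] }  — reduce
  I8: { [E → , , .] }  — reduce

No state contains both a complete item and a shift item.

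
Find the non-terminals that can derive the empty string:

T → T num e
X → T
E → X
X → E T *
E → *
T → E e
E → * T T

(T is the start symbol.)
None

There are no ε-productions, so no non-terminal can derive ε.
No non-terminals are nullable.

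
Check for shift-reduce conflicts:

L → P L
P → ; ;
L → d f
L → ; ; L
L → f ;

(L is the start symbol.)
Augment with L' → L and build the canonical LR(0) collection (I0 = CLOSURE({[L' → . L]}), then GOTO on every symbol after a dot until no new states appear). It has 11 states:
  I0: { [L → . ; ; L], [L → . P L], [L → . d f], [L → . f ;], [L' → . L], [P → . ; ;] }  — shift
  I1: { [L → ; . ; L], [P → ; . ;] }  — shift
  I2: { [L' → L .] }  — accept
  I3: { [L → . ; ; L], [L → . P L], [L → . d f], [L → . f ;], [L → P . L], [P → . ; ;] }  — shift
  I4: { [L → d . f] }  — shift
  I5: { [L → f . ;] }  — shift
  I6: { [L → f ; .] }  — reduce
  I7: { [L → d f .] }  — reduce
  I8: { [L → P L .] }  — reduce
  I9: { [L → . ; ; L], [L → . P L], [L → . d f], [L → . f ;], [L → ; ; . L], [P → . ; ;], [P → ; ; .] }  — shift, reduce
  I10: { [L → ; ; L .] }  — reduce

I9 contains reduce item [P → ; ; .] and shift items [L → . ; ; L], [L → . d f], [L → . f ;], [P → . ; ;] — shift-reduce conflict.

Answer: Yes — I9: [P → ; ; .] vs [L → . ; ; L]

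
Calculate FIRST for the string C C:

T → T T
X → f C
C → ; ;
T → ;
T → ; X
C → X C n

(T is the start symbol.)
{ ';', 'f' }

FIRST sets of the non-terminals involved (from the grammar, by fixed-point iteration):
  FIRST(C) = { ';', 'f' }

To compute FIRST(C C), process the symbols left to right:
Symbol C is a non-terminal. Add FIRST(C) \ {ε} = { ';', 'f' }
C is not nullable (ε ∉ FIRST(C)), so stop here.
FIRST(C C) = { ';', 'f' }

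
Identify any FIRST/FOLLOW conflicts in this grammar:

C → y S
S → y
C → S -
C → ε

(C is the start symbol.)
No FIRST/FOLLOW conflicts.

A FIRST/FOLLOW conflict occurs when a non-terminal N has a nullable alternative N → β (β ⇒* ε) and another alternative N → α with FIRST(α) ∩ FOLLOW(N) ≠ ∅: on such a lookahead the parser cannot decide between expanding α and letting N vanish via β.

Nullable non-terminals: C.
FIRST sets used below: FIRST(S) = { 'y' }

C: nullable alternative(s) C → ε; FOLLOW(C) = { $ }
  C → y S: FIRST \ {ε} = { 'y' } — disjoint from FOLLOW(C)
  C → S -: FIRST \ {ε} = { 'y' } — disjoint from FOLLOW(C)
  C → ε: FIRST \ {ε} = { } — this is the only nullable alternative, skip

S has no nullable alternative, so no FIRST/FOLLOW check is needed there.

No FIRST/FOLLOW conflicts found.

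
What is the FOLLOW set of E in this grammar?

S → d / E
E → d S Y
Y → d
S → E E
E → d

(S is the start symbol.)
{ $, 'd' }

To compute FOLLOW(E), find every occurrence of E on a right-hand side N → α E β: add FIRST(β) \ {ε}, and if β is empty or nullable also add FOLLOW(N). Iterate to a fixed point.

In S → d / E: E is at the end, add FOLLOW(S)
In S → E E: E is followed by E, add FIRST(E) \ {ε} = { 'd' }
In S → E E: E is at the end, add FOLLOW(S)

The FOLLOW sets referred to above (computed the same way, to a fixed point):
  FOLLOW(S) = { $, 'd' }

Taking the union: FOLLOW(E) = { $, 'd' }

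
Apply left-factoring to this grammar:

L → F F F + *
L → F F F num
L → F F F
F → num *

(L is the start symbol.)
L → F F F L'
L' → + *
L' → num
L' → ε
F → num *

Left-factoring transforms A → αβ₁ | αβ₂ into A → αA' and A' → β₁ | β₂
(α is the longest common prefix among the alternatives). Repeat until
no nonterminal has two alternatives with a common prefix.

Round 1: L has alternatives sharing prefix 'F F F'. Introduce L': L → F F F L'
  Add: L' → + *
  Add: L' → num
  Add: L' → ε

No remaining common prefixes — done.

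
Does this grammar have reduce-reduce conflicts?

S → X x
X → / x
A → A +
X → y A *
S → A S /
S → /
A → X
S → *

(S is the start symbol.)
No reduce-reduce conflicts

A reduce-reduce conflict occurs when an LR(0) state has two complete items [A → α .] and [B → β .] — both call for a reduction, and with no lookahead the parser cannot choose between them.

Augment with S' → S and build the canonical LR(0) collection (I0 = CLOSURE({[S' → . S]}), then GOTO on every symbol after a dot until no new states appear). It has 16 states:
  I0: { [A → . A +], [A → . X], [S → . *], [S → . /], [S → . A S /], [S → . X x], [S' → . S], [X → . / x], [X → . y A *] }  — shift
  I1: { [S → * .] }  — reduce
  I2: { [S → / .], [X → / . x] }  — shift, reduce
  I3: { [A → . A +], [A → . X], [A → A . +], [S → . *], [S → . /], [S → . A S /], [S → . X x], [S → A . S /], [X → . / x], [X → . y A *] }  — shift
  I4: { [S' → S .] }  — accept
  I5: { [A → X .], [S → X . x] }  — shift, reduce
  I6: { [A → . A +], [A → . X], [X → . / x], [X → . y A *], [X → y . A *] }  — shift
  I7: { [X → / . x] }  — shift
  I8: { [A → A . +], [X → y A . *] }  — shift
  I9: { [A → X .] }  — reduce
  I10: { [X → y A * .] }  — reduce
  I11: { [A → A + .] }  — reduce
  I12: { [X → / x .] }  — reduce
  I13: { [S → X x .] }  — reduce
  I14: { [S → A S . /] }  — shift
  I15: { [S → A S / .] }  — reduce

No state contains more than one complete item.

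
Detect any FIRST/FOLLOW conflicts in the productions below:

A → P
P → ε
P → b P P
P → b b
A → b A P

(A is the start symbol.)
Yes. A → b A P with FOLLOW(A) on { 'b' }; P → b P P with FOLLOW(P) on { 'b' }; P → b b with FOLLOW(P) on { 'b' }

Nullable non-terminals: A, P.
FIRST sets used below: FIRST(P) = { 'b', ε }

A: nullable alternative(s) A → P; FOLLOW(A) = { $, 'b' }
  A → P: FIRST \ {ε} = { 'b' } — this is the only nullable alternative, skip
  A → b A P: FIRST \ {ε} = { 'b' } — overlaps FOLLOW(A) on { 'b' }: CONFLICT

P: nullable alternative(s) P → ε; FOLLOW(P) = { $, 'b' }
  P → ε: FIRST \ {ε} = { } — this is the only nullable alternative, skip
  P → b P P: FIRST \ {ε} = { 'b' } — overlaps FOLLOW(P) on { 'b' }: CONFLICT
  P → b b: FIRST \ {ε} = { 'b' } — overlaps FOLLOW(P) on { 'b' }: CONFLICT

So the grammar has 3 FIRST/FOLLOW conflicts (marked CONFLICT above).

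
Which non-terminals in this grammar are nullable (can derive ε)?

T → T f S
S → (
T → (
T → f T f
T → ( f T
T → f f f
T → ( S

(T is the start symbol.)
There are no ε-productions, so no non-terminal can derive ε.
No non-terminals are nullable.

Answer: None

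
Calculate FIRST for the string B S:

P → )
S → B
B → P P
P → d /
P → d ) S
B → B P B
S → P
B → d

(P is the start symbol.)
FIRST sets of the non-terminals involved (from the grammar, by fixed-point iteration):
  FIRST(B) = { ')', 'd' }

To compute FIRST(B S), process the symbols left to right:
Symbol B is a non-terminal. Add FIRST(B) \ {ε} = { ')', 'd' }
B is not nullable (ε ∉ FIRST(B)), so stop here.
FIRST(B S) = { ')', 'd' }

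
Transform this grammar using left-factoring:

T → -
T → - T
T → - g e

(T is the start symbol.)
Left-factoring transforms A → αβ₁ | αβ₂ into A → αA' and A' → β₁ | β₂
(α is the longest common prefix among the alternatives). Repeat until
no nonterminal has two alternatives with a common prefix.

Round 1: T has alternatives sharing prefix '-'. Introduce T': T → - T'
  Add: T' → ε
  Add: T' → T
  Add: T' → g e

No remaining common prefixes — done.

Resulting grammar:
T → - T'
T' → ε
T' → T
T' → g e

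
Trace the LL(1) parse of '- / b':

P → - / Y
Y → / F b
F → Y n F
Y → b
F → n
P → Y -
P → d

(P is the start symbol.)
LL(1) parsing maintains a stack (initially the start symbol over $) and the input. At each step: if the stack top is a terminal, match it against the current input token; if it is a non-terminal N, replace it with the RHS of M[N, lookahead] (the unique production whose predict set contains the lookahead).

Stack is shown with the top on the left.

Stack    Input    Action
------------------------
P $      - / b $  output P → - / Y
- / Y $  - / b $  match '-'
/ Y $    / b $    match '/'
Y $      b $      output Y → b
b $      b $      match 'b'
$        $        accept

The string is accepted.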